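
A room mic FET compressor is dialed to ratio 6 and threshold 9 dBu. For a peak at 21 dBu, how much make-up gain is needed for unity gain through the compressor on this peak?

10 dB

Overshoot 12 dB → 12/6 = 2 dB after compression, so the compressed level is 9 + 2 = 11 dBu.
Make-up = target − compressed = 21 − 11 = 10 dB.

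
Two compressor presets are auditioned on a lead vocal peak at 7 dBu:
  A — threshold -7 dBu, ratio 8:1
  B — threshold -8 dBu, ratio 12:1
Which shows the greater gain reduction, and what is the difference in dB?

A: overshoot 14 dB → output overshoot 1.75 dB → GR 12.25 dB.
B: overshoot 15 dB → output overshoot 1.25 dB → GR 13.75 dB.
B applies 1.5 dB more gain reduction.

B, by 1.5 dB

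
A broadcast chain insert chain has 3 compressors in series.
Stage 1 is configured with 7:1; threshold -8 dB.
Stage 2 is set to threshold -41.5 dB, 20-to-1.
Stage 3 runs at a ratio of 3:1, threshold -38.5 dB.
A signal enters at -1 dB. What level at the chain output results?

-39.775 dB

Stage 1: overshoot 7 dB → 7/7 = 1 dB → -7 dB.
Stage 2: 34.5 dB above -41.5 dB, reduced 20:1 to 1.725 dB above → -39.775 dB.
Stage 3: below threshold (-39.775 ≤ -38.5); passes unchanged; output -39.775 dB.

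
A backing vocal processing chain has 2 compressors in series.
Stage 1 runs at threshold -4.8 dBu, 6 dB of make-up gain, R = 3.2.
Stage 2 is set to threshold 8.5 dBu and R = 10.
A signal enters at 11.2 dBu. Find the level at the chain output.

6.2 dBu

Stage 1: 16 dB above -4.8 dBu, reduced 3.2:1 to 5 dB above → 0.2 dBu; +6 dB make-up → 6.2 dBu.
Stage 2: below threshold (6.2 ≤ 8.5); passes unchanged; output 6.2 dBu.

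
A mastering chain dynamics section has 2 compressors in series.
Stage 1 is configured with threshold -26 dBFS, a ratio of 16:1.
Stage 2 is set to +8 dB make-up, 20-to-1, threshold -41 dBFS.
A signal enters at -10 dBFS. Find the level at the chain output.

-32.2 dBFS

Stage 1: overshoot 16 dB → 16/16 = 1 dB → -25 dBFS.
Stage 2: -25 dBFS is 16 dB over -41 dBFS; at 20:1 that becomes 0.8 dB over, giving -40.2 dBFS; +8 dB make-up → -32.2 dBFS.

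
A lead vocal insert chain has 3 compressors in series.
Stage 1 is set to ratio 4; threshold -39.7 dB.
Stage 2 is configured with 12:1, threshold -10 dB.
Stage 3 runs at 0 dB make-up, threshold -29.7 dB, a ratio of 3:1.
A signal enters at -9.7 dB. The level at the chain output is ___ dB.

Stage 1: 30 dB above -39.7 dB, reduced 4:1 to 7.5 dB above → -32.2 dB.
Stage 2: -32.2 dB is at or below the -10 dB threshold — no compression; output -32.2 dB.
Stage 3: -32.2 dB is at or below the -29.7 dB threshold — no compression; output -32.2 dB.

-32.2 dB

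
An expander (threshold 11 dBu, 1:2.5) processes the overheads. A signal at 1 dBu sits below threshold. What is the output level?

-14 dBu

The input is 10 dB below the 11 dBu threshold.
A 1:2.5 expander multiplies undershoot by 2.5: 10 × 2.5 = 25 dB below threshold.
Output = 11 − 25 = -14 dBu.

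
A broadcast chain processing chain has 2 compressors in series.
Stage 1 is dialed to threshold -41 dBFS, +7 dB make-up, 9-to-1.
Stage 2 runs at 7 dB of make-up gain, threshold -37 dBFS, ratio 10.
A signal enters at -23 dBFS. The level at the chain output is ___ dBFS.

Stage 1: overshoot 18 dB → 18/9 = 2 dB → -39 dBFS; +7 dB make-up → -32 dBFS.
Stage 2: 5 dB above -37 dBFS, reduced 10:1 to 0.5 dB above → -36.5 dBFS; +7 dB make-up → -29.5 dBFS.

-29.5 dBFS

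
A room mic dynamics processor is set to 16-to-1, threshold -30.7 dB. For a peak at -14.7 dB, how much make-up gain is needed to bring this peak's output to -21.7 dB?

8 dB

The peak compresses to -30.7 + 16/16 = -29.7 dB.
To reach -21.7 dB requires -21.7 − (-29.7) = 8 dB of make-up.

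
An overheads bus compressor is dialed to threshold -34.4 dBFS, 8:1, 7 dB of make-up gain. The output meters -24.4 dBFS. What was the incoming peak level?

-10.4 dBFS

Stripping the +7 dB make-up gives -31.4 dBFS at the gain stage.
Post-compression overshoot = -31.4 − (-34.4) = 3 dB.
Input overshoot = R × output overshoot = 24 dB → input = -34.4 + 24 = -10.4 dBFS.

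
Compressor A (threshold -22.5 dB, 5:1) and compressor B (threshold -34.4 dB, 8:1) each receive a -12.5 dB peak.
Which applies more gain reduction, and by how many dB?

B, by 11.1625 dB

A: 10 dB over, compressed to 2 dB over, so 8 dB of GR.
B: 21.9 dB over, compressed to 2.7375 dB over, so 19.1625 dB of GR.
B applies 11.1625 dB more gain reduction.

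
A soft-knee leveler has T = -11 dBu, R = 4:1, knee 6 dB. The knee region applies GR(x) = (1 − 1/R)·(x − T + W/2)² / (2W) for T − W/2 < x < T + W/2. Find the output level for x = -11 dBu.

-11.5625 dBu

x − T + W/2 = -11 − (-11) + 3 = 3.
GR = (1 − 1/4) × 3² / 12 = 0.75 × 9 / 12 = 0.5625 dB.
Output = -11 − 0.5625 = -11.5625 dBu.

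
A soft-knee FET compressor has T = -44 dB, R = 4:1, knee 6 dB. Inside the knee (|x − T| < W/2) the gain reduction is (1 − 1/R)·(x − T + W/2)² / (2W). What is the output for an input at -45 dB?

x − T + W/2 = -45 − (-44) + 3 = 2.
GR = (1 − 1/4) × 2² / 12 = 0.75 × 4 / 12 = 0.25 dB.
Output = -45 − 0.25 = -45.25 dB.

-45.25 dB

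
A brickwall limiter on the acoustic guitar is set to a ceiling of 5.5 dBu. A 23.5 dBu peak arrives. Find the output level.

The limiter clamps the peak to its 5.5 dBu ceiling.

5.5 dBu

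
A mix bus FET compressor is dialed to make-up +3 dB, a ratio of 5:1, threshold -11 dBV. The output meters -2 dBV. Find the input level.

Before make-up, the level was -2 − 3 = -5 dBV.
Post-compression overshoot = -5 − (-11) = 6 dB.
Before 5:1 compression the overshoot was 6 × 5 = 30 dB, so input = -11 + 30 = 19 dBV.

19 dBV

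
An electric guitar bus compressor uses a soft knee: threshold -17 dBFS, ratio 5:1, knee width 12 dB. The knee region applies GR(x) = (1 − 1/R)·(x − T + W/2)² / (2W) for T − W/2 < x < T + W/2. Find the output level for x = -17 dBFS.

x − T + W/2 = -17 − (-17) + 6 = 6.
GR = (1 − 1/5) × 6² / 24 = 0.8 × 36 / 24 = 1.2 dB.
Output = -17 − 1.2 = -18.2 dBFS.

-18.2 dBFS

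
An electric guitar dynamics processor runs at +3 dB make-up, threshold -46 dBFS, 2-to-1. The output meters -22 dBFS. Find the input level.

Before make-up, the level was -22 − 3 = -25 dBFS.
The compressed level sits -25 − (-46) = 21 dB over threshold.
Before 2:1 compression the overshoot was 21 × 2 = 42 dB, so input = -46 + 42 = -4 dBFS.

-4 dBFS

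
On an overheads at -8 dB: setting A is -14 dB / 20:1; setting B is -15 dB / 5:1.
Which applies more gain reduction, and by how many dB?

A: 6 dB over, compressed to 0.3 dB over, so 5.7 dB of GR.
B: 7 dB over, compressed to 1.4 dB over, so 5.6 dB of GR.
Difference: 0.1 dB in favour of A.

A, by 0.1 dB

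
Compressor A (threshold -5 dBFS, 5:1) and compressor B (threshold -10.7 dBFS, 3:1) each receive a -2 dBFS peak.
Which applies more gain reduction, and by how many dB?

A: GR = 3 − 3/5 = 2.4 dB.
B: GR = 8.7 − 8.7/3 = 5.8 dB.
B reduces 3.4 dB more.

B, by 3.4 dB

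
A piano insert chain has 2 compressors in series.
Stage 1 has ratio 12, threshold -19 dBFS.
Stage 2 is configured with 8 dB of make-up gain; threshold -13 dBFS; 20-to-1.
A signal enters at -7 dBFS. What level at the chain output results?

Stage 1: 12 dB above -19 dBFS, reduced 12:1 to 1 dB above → -18 dBFS.
Stage 2: -18 dBFS ≤ -13 dBFS, so stage 2 doesn't engage; make-up brings it to -10 dBFS.

-10 dBFS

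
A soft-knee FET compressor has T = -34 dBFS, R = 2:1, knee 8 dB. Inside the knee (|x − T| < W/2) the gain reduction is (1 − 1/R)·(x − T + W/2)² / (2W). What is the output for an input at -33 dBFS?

x − T + W/2 = -33 − (-34) + 4 = 5.
GR = (1 − 1/2) × 5² / 16 = 0.5 × 25 / 16 = 0.78125 dB.
Output = -33 − 0.78125 = -33.78125 dBFS.

-33.78125 dBFS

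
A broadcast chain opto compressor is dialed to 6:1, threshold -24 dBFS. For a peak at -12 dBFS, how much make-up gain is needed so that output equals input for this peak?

Without make-up, output = threshold + overshoot/6 = -24 + 2 = -22 dBFS.
Gap to target: 10 dB.

10 dB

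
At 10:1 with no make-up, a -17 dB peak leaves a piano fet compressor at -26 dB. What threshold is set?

Let T be the threshold. Output overshoot = (input overshoot)/R, so -26 − T = (-17 − T)/10.
10·(-26 − T) = -17 − T → 9·T = -260 − (-17) = -243.
T = -243/9 = -27 dB.

-27 dB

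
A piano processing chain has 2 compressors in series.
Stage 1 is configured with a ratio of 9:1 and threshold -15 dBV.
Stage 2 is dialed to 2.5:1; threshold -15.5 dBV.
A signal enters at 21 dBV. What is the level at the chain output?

-13.7 dBV

Stage 1: overshoot 36 dB → 36/9 = 4 dB → -11 dBV.
Stage 2: -11 dBV is 4.5 dB over -15.5 dBV; at 2.5:1 that becomes 1.8 dB over, giving -13.7 dBV.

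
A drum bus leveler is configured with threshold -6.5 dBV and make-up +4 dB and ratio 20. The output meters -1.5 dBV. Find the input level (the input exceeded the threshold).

Stripping the +4 dB make-up gives -5.5 dBV at the gain stage.
The compressed level sits -5.5 − (-6.5) = 1 dB over threshold.
Before 20:1 compression the overshoot was 1 × 20 = 20 dB, so input = -6.5 + 20 = 13.5 dBV.

13.5 dBV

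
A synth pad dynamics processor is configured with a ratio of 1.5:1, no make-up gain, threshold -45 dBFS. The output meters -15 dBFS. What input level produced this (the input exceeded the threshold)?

0 dBFS

That's 30 dB above the -45 dBFS threshold.
Undo the ratio: input overshoot = 30 × 1.5 = 45 dB, giving input = 0 dBFS.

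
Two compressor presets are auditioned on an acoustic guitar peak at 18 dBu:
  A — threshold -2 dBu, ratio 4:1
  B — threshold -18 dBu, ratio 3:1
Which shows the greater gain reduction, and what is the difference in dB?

A: 20 dB over, compressed to 5 dB over, so 15 dB of GR.
B: 36 dB over, compressed to 12 dB over, so 24 dB of GR.
B reduces 9 dB more.

B, by 9 dB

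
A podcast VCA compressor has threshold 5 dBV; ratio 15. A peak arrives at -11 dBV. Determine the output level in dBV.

-11 dBV is 16 dB below the 5 dBV threshold, so no gain reduction is applied.
Output = input = -11 dBV.

-11 dBV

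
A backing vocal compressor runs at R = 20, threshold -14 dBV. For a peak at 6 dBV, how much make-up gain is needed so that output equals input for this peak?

Overshoot 20 dB → 20/20 = 1 dB after compression, so the compressed level is -14 + 1 = -13 dBV.
Make-up = target − compressed = 6 − (-13) = 19 dB.

19 dB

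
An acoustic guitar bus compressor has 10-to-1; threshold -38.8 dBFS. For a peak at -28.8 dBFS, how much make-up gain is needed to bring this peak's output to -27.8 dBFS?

Without make-up, output = threshold + overshoot/10 = -38.8 + 1 = -37.8 dBFS.
Gap to target: 10 dB.

10 dB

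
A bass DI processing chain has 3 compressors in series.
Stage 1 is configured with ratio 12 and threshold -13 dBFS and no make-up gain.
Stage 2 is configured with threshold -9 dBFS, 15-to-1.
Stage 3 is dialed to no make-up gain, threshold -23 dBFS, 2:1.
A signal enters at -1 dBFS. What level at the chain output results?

Stage 1: -1 dBFS is 12 dB over -13 dBFS; at 12:1 that becomes 1 dB over, giving -12 dBFS.
Stage 2: -12 dBFS ≤ -9 dBFS, so stage 2 doesn't engage; output -12 dBFS.
Stage 3: overshoot 11 dB → 11/2 = 5.5 dB → -17.5 dBFS.

-17.5 dBFS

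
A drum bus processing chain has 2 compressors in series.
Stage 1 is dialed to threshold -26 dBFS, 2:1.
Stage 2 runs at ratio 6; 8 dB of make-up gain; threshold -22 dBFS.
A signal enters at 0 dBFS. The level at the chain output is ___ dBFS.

-12.5 dBFS

Stage 1: overshoot 26 dB → 26/2 = 13 dB → -13 dBFS.
Stage 2: 9 dB above -22 dBFS, reduced 6:1 to 1.5 dB above → -20.5 dBFS; +8 dB make-up → -12.5 dBFS.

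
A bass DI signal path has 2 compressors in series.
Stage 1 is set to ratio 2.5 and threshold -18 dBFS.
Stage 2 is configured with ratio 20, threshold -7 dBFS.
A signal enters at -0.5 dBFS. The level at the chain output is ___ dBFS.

-11 dBFS

Stage 1: -0.5 dBFS is 17.5 dB over -18 dBFS; at 2.5:1 that becomes 7 dB over, giving -11 dBFS.
Stage 2: -11 dBFS ≤ -7 dBFS, so stage 2 doesn't engage; output -11 dBFS.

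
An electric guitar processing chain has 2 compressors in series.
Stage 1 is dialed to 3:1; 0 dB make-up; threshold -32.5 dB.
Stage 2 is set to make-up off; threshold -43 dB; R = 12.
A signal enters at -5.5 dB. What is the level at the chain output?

Stage 1: overshoot 27 dB → 27/3 = 9 dB → -23.5 dB.
Stage 2: -23.5 dB is 19.5 dB over -43 dB; at 12:1 that becomes 1.625 dB over, giving -41.375 dB.

-41.375 dB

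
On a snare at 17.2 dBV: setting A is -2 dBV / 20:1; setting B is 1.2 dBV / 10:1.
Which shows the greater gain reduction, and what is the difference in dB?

A, by 3.84 dB

A: overshoot 19.2 dB → output overshoot 0.96 dB → GR 18.24 dB.
B: overshoot 16 dB → output overshoot 1.6 dB → GR 14.4 dB.
A applies 3.84 dB more gain reduction.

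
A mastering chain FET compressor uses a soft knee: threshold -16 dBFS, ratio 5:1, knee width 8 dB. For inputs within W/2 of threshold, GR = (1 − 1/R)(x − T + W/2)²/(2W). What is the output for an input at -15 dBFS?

-16.25 dBFS

x − T + W/2 = -15 − (-16) + 4 = 5.
GR = (1 − 1/5) × 5² / 16 = 0.8 × 25 / 16 = 1.25 dB.
Output = -15 − 1.25 = -16.25 dBFS.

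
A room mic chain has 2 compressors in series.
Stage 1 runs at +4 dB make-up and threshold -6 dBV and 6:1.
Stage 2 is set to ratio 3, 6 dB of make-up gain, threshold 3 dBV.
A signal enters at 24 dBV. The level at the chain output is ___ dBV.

9 dBV

Stage 1: 30 dB above -6 dBV, reduced 6:1 to 5 dB above → -1 dBV; +4 dB make-up → 3 dBV.
Stage 2: 3 dBV is at or below the 3 dBV threshold — no compression; make-up brings it to 9 dBV.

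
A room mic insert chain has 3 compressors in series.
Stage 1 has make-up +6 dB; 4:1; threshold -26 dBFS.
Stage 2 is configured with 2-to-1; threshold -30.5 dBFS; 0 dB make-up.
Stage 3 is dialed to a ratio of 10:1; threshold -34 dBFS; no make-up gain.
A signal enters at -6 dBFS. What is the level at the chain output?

Stage 1: -6 dBFS is 20 dB over -26 dBFS; at 4:1 that becomes 5 dB over, giving -21 dBFS; +6 dB make-up → -15 dBFS.
Stage 2: overshoot 15.5 dB → 15.5/2 = 7.75 dB → -22.75 dBFS.
Stage 3: -22.75 dBFS is 11.25 dB over -34 dBFS; at 10:1 that becomes 1.125 dB over, giving -32.875 dBFS.

-32.875 dBFS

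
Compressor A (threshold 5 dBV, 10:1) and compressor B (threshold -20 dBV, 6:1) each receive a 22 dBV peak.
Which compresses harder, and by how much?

B, by 19.7 dB

A: overshoot 17 dB → output overshoot 1.7 dB → GR 15.3 dB.
B: overshoot 42 dB → output overshoot 7 dB → GR 35 dB.
B applies 19.7 dB more gain reduction.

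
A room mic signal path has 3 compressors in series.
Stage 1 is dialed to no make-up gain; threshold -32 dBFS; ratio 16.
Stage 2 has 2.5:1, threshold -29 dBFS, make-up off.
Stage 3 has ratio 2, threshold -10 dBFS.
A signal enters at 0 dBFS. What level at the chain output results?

Stage 1: 32 dB above -32 dBFS, reduced 16:1 to 2 dB above → -30 dBFS.
Stage 2: -30 dBFS is at or below the -29 dBFS threshold — no compression; output -30 dBFS.
Stage 3: -30 dBFS is at or below the -10 dBFS threshold — no compression; output -30 dBFS.

-30 dBFS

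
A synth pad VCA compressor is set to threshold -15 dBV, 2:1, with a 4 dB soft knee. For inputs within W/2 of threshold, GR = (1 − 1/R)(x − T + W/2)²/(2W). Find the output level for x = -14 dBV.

x − T + W/2 = -14 − (-15) + 2 = 3.
GR = (1 − 1/2) × 3² / 8 = 0.5 × 9 / 8 = 0.5625 dB.
Output = -14 − 0.5625 = -14.5625 dBV.

-14.5625 dBV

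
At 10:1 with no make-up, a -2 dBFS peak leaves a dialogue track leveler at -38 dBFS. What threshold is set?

Gain reduction = -2 − (-38) = 36 dB; output overshoot = GR / (R − 1) = 36 / 9 = 4 dB.
Threshold = output − output overshoot = -38 − 4 = -42 dBFS.

-42 dBFS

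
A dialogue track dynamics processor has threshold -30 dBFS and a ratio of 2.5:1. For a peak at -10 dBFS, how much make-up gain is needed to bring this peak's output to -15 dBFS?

7 dB

Without make-up, output = threshold + overshoot/2.5 = -30 + 8 = -22 dBFS.
Gap to target: 7 dB.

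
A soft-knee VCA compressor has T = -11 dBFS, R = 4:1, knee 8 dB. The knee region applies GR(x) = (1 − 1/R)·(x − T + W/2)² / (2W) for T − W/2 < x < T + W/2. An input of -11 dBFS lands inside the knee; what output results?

x − T + W/2 = -11 − (-11) + 4 = 4.
GR = (1 − 1/4) × 4² / 16 = 0.75 × 16 / 16 = 0.75 dB.
Output = -11 − 0.75 = -11.75 dBFS.

-11.75 dBFS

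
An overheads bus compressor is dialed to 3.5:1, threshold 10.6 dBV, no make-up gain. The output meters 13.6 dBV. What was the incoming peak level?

Post-compression overshoot = 13.6 − 10.6 = 3 dB.
Input overshoot = R × output overshoot = 10.5 dB → input = 10.6 + 10.5 = 21.1 dBV.

21.1 dBV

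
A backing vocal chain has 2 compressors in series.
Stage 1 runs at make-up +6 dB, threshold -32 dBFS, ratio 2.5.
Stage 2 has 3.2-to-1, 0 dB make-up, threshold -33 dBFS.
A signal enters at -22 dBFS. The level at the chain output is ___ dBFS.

-29.5625 dBFS

Stage 1: 10 dB above -32 dBFS, reduced 2.5:1 to 4 dB above → -28 dBFS; +6 dB make-up → -22 dBFS.
Stage 2: -22 dBFS is 11 dB over -33 dBFS; at 3.2:1 that becomes 3.4375 dB over, giving -29.5625 dBFS.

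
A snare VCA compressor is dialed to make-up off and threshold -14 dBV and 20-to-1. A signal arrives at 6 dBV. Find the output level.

Overshoot: 6 − (-14) = 20 dB.
20:1 compression reduces that to 20/20 = 1 dB over.
Output = -14 + 1 = -13 dBV.

-13 dBV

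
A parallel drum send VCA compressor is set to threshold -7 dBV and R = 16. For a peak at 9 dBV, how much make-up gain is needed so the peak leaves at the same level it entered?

15 dB

Overshoot 16 dB → 16/16 = 1 dB after compression, so the compressed level is -7 + 1 = -6 dBV.
Make-up = target − compressed = 9 − (-6) = 15 dB.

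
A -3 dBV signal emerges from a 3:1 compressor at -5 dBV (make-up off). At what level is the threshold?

-6 dBV

Gain reduction = -3 − (-5) = 2 dB; output overshoot = GR / (R − 1) = 2 / 2 = 1 dB.
Threshold = output − output overshoot = -5 − 1 = -6 dBV.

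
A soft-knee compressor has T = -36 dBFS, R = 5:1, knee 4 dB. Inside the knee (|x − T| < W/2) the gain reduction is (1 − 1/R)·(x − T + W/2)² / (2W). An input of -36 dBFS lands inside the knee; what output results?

x − T + W/2 = -36 − (-36) + 2 = 2.
GR = (1 − 1/5) × 2² / 8 = 0.8 × 4 / 8 = 0.4 dB.
Output = -36 − 0.4 = -36.4 dBFS.

-36.4 dBFS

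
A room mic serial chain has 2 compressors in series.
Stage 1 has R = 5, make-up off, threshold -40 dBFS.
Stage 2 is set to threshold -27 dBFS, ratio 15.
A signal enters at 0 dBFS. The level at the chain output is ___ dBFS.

Stage 1: 0 dBFS is 40 dB over -40 dBFS; at 5:1 that becomes 8 dB over, giving -32 dBFS.
Stage 2: -32 dBFS is at or below the -27 dBFS threshold — no compression; output -32 dBFS.

-32 dBFS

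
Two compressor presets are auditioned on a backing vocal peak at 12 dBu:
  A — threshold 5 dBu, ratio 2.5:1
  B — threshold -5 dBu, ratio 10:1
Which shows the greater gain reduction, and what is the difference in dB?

B, by 11.1 dB

A: 7 dB over, compressed to 2.8 dB over, so 4.2 dB of GR.
B: 17 dB over, compressed to 1.7 dB over, so 15.3 dB of GR.
Difference: 11.1 dB in favour of B.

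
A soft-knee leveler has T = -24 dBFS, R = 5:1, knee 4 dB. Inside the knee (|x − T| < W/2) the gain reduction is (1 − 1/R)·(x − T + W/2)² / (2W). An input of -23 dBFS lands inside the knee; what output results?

-23.9 dBFS

x − T + W/2 = -23 − (-24) + 2 = 3.
GR = (1 − 1/5) × 3² / 8 = 0.8 × 9 / 8 = 0.9 dB.
Output = -23 − 0.9 = -23.9 dBFS.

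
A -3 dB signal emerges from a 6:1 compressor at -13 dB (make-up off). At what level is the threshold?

Gain reduction = -3 − (-13) = 10 dB; output overshoot = GR / (R − 1) = 10 / 5 = 2 dB.
Threshold = output − output overshoot = -13 − 2 = -15 dB.

-15 dB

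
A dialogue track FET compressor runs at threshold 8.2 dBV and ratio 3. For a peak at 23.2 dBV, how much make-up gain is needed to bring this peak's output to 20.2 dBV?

Without make-up, output = threshold + overshoot/3 = 8.2 + 5 = 13.2 dBV.
Gap to target: 7 dB.

7 dB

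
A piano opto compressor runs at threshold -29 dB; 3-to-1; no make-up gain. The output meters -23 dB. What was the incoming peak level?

The compressed level sits -23 − (-29) = 6 dB over threshold.
Undo the ratio: input overshoot = 6 × 3 = 18 dB, giving input = -11 dB.

-11 dB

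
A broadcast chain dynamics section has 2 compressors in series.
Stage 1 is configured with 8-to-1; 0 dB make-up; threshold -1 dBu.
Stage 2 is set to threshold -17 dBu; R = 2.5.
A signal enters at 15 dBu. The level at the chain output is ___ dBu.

Stage 1: 15 dBu is 16 dB over -1 dBu; at 8:1 that becomes 2 dB over, giving 1 dBu.
Stage 2: 18 dB above -17 dBu, reduced 2.5:1 to 7.2 dB above → -9.8 dBu.

-9.8 dBu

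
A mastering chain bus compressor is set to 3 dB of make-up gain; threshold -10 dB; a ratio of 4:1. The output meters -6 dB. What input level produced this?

-6 dB

Before make-up, the level was -6 − 3 = -9 dB.
Post-compression overshoot = -9 − (-10) = 1 dB.
Before 4:1 compression the overshoot was 1 × 4 = 4 dB, so input = -10 + 4 = -6 dB.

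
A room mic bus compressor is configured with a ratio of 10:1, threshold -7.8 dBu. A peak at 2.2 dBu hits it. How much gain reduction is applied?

The signal is 10 dB above threshold.
A 10:1 ratio leaves 1 dB of that excess.
Gain reduction = 10 − 1 = 9 dB.

9 dB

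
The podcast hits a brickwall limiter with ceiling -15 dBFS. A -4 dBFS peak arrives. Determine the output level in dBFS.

At ∞:1, everything above -15 dBFS is held at the ceiling.

-15 dBFS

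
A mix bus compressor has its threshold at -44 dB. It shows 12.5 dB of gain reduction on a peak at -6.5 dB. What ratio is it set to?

1.5:1

Input overshoot = -6.5 − (-44) = 37.5 dB.
Output overshoot = 37.5 − 12.5 = 25 dB.
Ratio = input overshoot / output overshoot = 37.5 / 25 = 1.5.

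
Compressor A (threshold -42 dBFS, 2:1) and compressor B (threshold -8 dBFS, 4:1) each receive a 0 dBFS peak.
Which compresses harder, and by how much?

A, by 15 dB

A: GR = 42 − 42/2 = 21 dB.
B: GR = 8 − 8/4 = 6 dB.
Difference: 15 dB in favour of A.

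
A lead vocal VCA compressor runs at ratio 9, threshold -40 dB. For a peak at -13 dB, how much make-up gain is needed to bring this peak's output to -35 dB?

Overshoot 27 dB → 27/9 = 3 dB after compression, so the compressed level is -40 + 3 = -37 dB.
Make-up = target − compressed = -35 − (-37) = 2 dB.

2 dB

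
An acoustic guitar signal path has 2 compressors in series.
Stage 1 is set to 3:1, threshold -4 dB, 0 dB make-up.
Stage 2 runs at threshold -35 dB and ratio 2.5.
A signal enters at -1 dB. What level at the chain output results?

-22.2 dB

Stage 1: 3 dB above -4 dB, reduced 3:1 to 1 dB above → -3 dB.
Stage 2: overshoot 32 dB → 32/2.5 = 12.8 dB → -22.2 dB.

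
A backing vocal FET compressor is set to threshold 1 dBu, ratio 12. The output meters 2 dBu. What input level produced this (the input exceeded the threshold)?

That's 1 dB above the 1 dBu threshold.
Undo the ratio: input overshoot = 1 × 12 = 12 dB, giving input = 13 dBu.

13 dBu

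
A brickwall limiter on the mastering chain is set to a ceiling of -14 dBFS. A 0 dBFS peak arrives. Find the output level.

A brickwall limiter is an ∞:1 compressor: any input above the ceiling is clamped to -14 dBFS.

-14 dBFS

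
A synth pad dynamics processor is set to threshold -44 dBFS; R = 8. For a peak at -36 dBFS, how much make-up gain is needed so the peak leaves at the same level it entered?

7 dB

Overshoot 8 dB → 8/8 = 1 dB after compression, so the compressed level is -44 + 1 = -43 dBFS.
Make-up = target − compressed = -36 − (-43) = 7 dB.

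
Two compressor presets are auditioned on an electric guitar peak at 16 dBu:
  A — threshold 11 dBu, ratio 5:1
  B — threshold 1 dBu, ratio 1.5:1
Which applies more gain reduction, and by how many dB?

B, by 1 dB

A: 5 dB over, compressed to 1 dB over, so 4 dB of GR.
B: 15 dB over, compressed to 10 dB over, so 5 dB of GR.
B applies 1 dB more gain reduction.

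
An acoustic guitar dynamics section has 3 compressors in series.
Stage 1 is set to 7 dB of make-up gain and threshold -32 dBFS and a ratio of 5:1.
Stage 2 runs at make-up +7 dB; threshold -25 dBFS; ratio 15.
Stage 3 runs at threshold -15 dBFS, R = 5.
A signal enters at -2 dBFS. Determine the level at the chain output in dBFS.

-17.6 dBFS

Stage 1: 30 dB above -32 dBFS, reduced 5:1 to 6 dB above → -26 dBFS; +7 dB make-up → -19 dBFS.
Stage 2: -19 dBFS is 6 dB over -25 dBFS; at 15:1 that becomes 0.4 dB over, giving -24.6 dBFS; +7 dB make-up → -17.6 dBFS.
Stage 3: -17.6 dBFS is at or below the -15 dBFS threshold — no compression; output -17.6 dBFS.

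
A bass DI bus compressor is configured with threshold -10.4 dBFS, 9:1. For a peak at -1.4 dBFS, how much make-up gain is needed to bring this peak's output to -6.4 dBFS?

3 dB

Without make-up, output = threshold + overshoot/9 = -10.4 + 1 = -9.4 dBFS.
Gap to target: 3 dB.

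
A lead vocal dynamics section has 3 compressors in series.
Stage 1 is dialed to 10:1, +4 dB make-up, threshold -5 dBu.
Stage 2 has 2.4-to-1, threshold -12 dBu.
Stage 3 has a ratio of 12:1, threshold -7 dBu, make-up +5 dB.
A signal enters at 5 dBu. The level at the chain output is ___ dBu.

-2 dBu

Stage 1: overshoot 10 dB → 10/10 = 1 dB → -4 dBu; +4 dB make-up → 0 dBu.
Stage 2: 0 dBu is 12 dB over -12 dBu; at 2.4:1 that becomes 5 dB over, giving -7 dBu.
Stage 3: -7 dBu is at or below the -7 dBu threshold — no compression; make-up brings it to -2 dBu.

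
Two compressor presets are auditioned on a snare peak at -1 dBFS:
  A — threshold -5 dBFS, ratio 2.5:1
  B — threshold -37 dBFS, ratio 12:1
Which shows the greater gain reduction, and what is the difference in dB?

B, by 30.6 dB

A: overshoot 4 dB → output overshoot 1.6 dB → GR 2.4 dB.
B: overshoot 36 dB → output overshoot 3 dB → GR 33 dB.
Difference: 30.6 dB in favour of B.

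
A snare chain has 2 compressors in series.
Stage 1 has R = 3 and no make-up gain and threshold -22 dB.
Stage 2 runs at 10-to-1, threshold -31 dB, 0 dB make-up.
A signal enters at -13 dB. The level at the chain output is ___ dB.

-29.8 dB

Stage 1: 9 dB above -22 dB, reduced 3:1 to 3 dB above → -19 dB.
Stage 2: overshoot 12 dB → 12/10 = 1.2 dB → -29.8 dB.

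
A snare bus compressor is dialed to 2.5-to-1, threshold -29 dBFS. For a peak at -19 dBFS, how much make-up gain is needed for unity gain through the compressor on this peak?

Without make-up, output = threshold + overshoot/2.5 = -29 + 4 = -25 dBFS.
Gap to target: 6 dB.

6 dB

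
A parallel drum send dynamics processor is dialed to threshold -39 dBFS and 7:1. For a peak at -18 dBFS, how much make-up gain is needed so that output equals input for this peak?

18 dB

Without make-up, output = threshold + overshoot/7 = -39 + 3 = -36 dBFS.
Gap to target: 18 dB.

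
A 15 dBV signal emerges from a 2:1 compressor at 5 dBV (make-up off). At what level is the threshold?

Gain reduction = 15 − 5 = 10 dB; output overshoot = GR / (R − 1) = 10 / 1 = 10 dB.
Threshold = output − output overshoot = 5 − 10 = -5 dBV.

-5 dBV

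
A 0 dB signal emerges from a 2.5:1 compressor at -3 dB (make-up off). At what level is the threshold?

-5 dB

Input is 5 dB above T (since output overshoot × R = input overshoot: (-3 − T)·2.5 = 0 − T gives T = -5 dB).
Check: -5 + (0 − (-5))/2.5 = -5 + 2 = -3 dB. ✓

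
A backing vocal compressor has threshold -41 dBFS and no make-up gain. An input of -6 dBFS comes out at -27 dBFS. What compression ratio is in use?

Input overshoot = -6 − (-41) = 35 dB; output overshoot = -27 − (-41) = 14 dB.
Ratio = 35 / 14 = 2.5.

2.5:1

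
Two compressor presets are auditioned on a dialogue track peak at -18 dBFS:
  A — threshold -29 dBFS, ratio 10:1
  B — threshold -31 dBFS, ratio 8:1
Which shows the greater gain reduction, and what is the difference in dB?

B, by 1.475 dB

A: 11 dB over, compressed to 1.1 dB over, so 9.9 dB of GR.
B: 13 dB over, compressed to 1.625 dB over, so 11.375 dB of GR.
B reduces 1.475 dB more.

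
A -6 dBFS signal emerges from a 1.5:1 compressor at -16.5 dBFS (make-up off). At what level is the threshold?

-37.5 dBFS

Let T be the threshold. Output overshoot = (input overshoot)/R, so -16.5 − T = (-6 − T)/1.5.
1.5·(-16.5 − T) = -6 − T → 0.5·T = -24.75 − (-6) = -18.75.
T = -18.75/0.5 = -37.5 dBFS.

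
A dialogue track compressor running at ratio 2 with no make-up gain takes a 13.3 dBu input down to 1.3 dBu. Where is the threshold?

Gain reduction = 13.3 − 1.3 = 12 dB; output overshoot = GR / (R − 1) = 12 / 1 = 12 dB.
Threshold = output − output overshoot = 1.3 − 12 = -10.7 dBu.

-10.7 dBu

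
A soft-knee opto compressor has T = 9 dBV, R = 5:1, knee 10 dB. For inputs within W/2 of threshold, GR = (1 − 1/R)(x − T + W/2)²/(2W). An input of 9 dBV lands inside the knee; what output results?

8 dBV

x − T + W/2 = 9 − 9 + 5 = 5.
GR = (1 − 1/5) × 5² / 20 = 0.8 × 25 / 20 = 1 dB.
Output = 9 − 1 = 8 dBV.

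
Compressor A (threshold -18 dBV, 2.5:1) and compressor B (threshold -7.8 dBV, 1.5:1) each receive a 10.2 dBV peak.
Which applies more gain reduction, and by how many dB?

A: GR = 28.2 − 28.2/2.5 = 16.92 dB.
B: GR = 18 − 18/1.5 = 6 dB.
A applies 10.92 dB more gain reduction.

A, by 10.92 dB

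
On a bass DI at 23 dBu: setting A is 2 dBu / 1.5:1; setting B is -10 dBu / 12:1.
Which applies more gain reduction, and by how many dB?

B, by 23.25 dB

A: GR = 21 − 21/1.5 = 7 dB.
B: GR = 33 − 33/12 = 30.25 dB.
Difference: 23.25 dB in favour of B.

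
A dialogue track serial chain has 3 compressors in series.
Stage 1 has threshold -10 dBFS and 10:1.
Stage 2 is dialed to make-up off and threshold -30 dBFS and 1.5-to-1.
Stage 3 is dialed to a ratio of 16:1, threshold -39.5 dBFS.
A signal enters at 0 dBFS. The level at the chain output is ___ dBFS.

-38.03125 dBFS

Stage 1: 10 dB above -10 dBFS, reduced 10:1 to 1 dB above → -9 dBFS.
Stage 2: 21 dB above -30 dBFS, reduced 1.5:1 to 14 dB above → -16 dBFS.
Stage 3: -16 dBFS is 23.5 dB over -39.5 dBFS; at 16:1 that becomes 1.46875 dB over, giving -38.03125 dBFS.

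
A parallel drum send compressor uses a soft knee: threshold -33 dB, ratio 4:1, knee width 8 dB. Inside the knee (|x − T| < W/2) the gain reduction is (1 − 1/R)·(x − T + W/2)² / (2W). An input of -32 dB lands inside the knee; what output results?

-33.171875 dB

x − T + W/2 = -32 − (-33) + 4 = 5.
GR = (1 − 1/4) × 5² / 16 = 0.75 × 25 / 16 = 1.171875 dB.
Output = -32 − 1.171875 = -33.171875 dB.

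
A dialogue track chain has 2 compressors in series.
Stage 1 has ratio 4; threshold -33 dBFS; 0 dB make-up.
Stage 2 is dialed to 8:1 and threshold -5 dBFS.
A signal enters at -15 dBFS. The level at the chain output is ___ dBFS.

-28.5 dBFS

Stage 1: 18 dB above -33 dBFS, reduced 4:1 to 4.5 dB above → -28.5 dBFS.
Stage 2: -28.5 dBFS is at or below the -5 dBFS threshold — no compression; output -28.5 dBFS.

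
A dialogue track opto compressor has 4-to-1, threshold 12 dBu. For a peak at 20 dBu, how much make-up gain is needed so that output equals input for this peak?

The peak compresses to 12 + 8/4 = 14 dBu.
To reach 20 dBu requires 20 − 14 = 6 dB of make-up.

6 dB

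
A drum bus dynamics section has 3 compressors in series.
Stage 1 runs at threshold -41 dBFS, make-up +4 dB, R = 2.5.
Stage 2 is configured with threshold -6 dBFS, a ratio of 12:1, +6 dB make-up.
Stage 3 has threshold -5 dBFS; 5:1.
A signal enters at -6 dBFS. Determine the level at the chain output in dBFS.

Stage 1: -6 dBFS is 35 dB over -41 dBFS; at 2.5:1 that becomes 14 dB over, giving -27 dBFS; +4 dB make-up → -23 dBFS.
Stage 2: below threshold (-23 ≤ -6); passes unchanged; make-up brings it to -17 dBFS.
Stage 3: -17 dBFS ≤ -5 dBFS, so stage 3 doesn't engage; output -17 dBFS.

-17 dBFS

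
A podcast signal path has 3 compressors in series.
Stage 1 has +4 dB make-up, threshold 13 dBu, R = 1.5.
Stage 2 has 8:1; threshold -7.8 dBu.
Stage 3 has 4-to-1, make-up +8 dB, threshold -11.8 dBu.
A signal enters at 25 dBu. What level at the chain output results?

-1.775 dBu

Stage 1: overshoot 12 dB → 12/1.5 = 8 dB → 21 dBu; +4 dB make-up → 25 dBu.
Stage 2: 25 dBu is 32.8 dB over -7.8 dBu; at 8:1 that becomes 4.1 dB over, giving -3.7 dBu.
Stage 3: 8.1 dB above -11.8 dBu, reduced 4:1 to 2.025 dB above → -9.775 dBu; +8 dB make-up → -1.775 dBu.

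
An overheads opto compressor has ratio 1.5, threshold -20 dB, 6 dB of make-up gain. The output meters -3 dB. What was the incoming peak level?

-3.5 dB

Stripping the +6 dB make-up gives -9 dB at the gain stage.
That's 11 dB above the -20 dB threshold.
Undo the ratio: input overshoot = 11 × 1.5 = 16.5 dB, giving input = -3.5 dB.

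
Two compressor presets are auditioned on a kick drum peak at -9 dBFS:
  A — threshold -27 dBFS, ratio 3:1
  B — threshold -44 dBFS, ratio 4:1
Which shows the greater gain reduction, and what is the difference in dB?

B, by 14.25 dB

A: 18 dB over, compressed to 6 dB over, so 12 dB of GR.
B: 35 dB over, compressed to 8.75 dB over, so 26.25 dB of GR.
B reduces 14.25 dB more.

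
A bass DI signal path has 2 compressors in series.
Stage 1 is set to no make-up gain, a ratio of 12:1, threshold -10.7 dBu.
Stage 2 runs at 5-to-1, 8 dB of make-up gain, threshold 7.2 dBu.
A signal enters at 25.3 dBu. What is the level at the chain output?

Stage 1: 25.3 dBu is 36 dB over -10.7 dBu; at 12:1 that becomes 3 dB over, giving -7.7 dBu.
Stage 2: -7.7 dBu is at or below the 7.2 dBu threshold — no compression; make-up brings it to 0.3 dBu.

0.3 dBu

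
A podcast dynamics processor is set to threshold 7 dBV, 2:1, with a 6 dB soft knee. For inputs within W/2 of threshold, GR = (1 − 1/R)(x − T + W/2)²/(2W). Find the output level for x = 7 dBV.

x − T + W/2 = 7 − 7 + 3 = 3.
GR = (1 − 1/2) × 3² / 12 = 0.5 × 9 / 12 = 0.375 dB.
Output = 7 − 0.375 = 6.625 dBV.

6.625 dBV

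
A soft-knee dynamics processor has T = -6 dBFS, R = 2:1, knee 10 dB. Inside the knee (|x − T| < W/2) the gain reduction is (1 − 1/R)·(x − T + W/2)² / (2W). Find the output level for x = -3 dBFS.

x − T + W/2 = -3 − (-6) + 5 = 8.
GR = (1 − 1/2) × 8² / 20 = 0.5 × 64 / 20 = 1.6 dB.
Output = -3 − 1.6 = -4.6 dBFS.

-4.6 dBFS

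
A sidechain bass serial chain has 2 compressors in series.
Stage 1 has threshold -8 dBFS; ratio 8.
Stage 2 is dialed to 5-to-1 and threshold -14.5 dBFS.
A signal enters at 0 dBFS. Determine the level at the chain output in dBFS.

Stage 1: overshoot 8 dB → 8/8 = 1 dB → -7 dBFS.
Stage 2: -7 dBFS is 7.5 dB over -14.5 dBFS; at 5:1 that becomes 1.5 dB over, giving -13 dBFS.

-13 dBFS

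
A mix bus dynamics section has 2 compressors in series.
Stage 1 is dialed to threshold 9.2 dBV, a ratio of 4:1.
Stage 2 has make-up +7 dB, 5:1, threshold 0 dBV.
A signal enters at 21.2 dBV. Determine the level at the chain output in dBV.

Stage 1: overshoot 12 dB → 12/4 = 3 dB → 12.2 dBV.
Stage 2: 12.2 dBV is 12.2 dB over 0 dBV; at 5:1 that becomes 2.44 dB over, giving 2.44 dBV; +7 dB make-up → 9.44 dBV.

9.44 dBV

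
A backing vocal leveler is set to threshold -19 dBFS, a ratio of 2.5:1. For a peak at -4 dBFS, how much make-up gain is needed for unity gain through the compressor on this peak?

Without make-up, output = threshold + overshoot/2.5 = -19 + 6 = -13 dBFS.
Gap to target: 9 dB.

9 dB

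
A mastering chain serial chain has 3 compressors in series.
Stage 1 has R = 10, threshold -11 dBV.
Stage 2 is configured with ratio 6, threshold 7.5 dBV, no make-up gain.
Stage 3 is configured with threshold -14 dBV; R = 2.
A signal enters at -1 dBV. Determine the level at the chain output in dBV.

Stage 1: 10 dB above -11 dBV, reduced 10:1 to 1 dB above → -10 dBV.
Stage 2: -10 dBV ≤ 7.5 dBV, so stage 2 doesn't engage; output -10 dBV.
Stage 3: -10 dBV is 4 dB over -14 dBV; at 2:1 that becomes 2 dB over, giving -12 dBV.

-12 dBV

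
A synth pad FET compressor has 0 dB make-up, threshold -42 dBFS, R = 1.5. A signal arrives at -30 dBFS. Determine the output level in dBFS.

-34 dBFS

Overshoot: -30 − (-42) = 12 dB.
At 1.5:1 the overshoot is divided by 1.5, leaving 8 dB above threshold.
Output = -42 + 8 = -34 dBFS.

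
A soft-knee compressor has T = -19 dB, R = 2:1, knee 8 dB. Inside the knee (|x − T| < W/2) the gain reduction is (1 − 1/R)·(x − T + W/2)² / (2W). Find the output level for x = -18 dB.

x − T + W/2 = -18 − (-19) + 4 = 5.
GR = (1 − 1/2) × 5² / 16 = 0.5 × 25 / 16 = 0.78125 dB.
Output = -18 − 0.78125 = -18.78125 dB.

-18.78125 dB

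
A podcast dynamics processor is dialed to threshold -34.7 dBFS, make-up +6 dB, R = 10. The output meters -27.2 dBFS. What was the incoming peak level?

Remove make-up: -27.2 − 6 = -33.2 dBFS.
The compressed level sits -33.2 − (-34.7) = 1.5 dB over threshold.
Undo the ratio: input overshoot = 1.5 × 10 = 15 dB, giving input = -19.7 dBFS.

-19.7 dBFS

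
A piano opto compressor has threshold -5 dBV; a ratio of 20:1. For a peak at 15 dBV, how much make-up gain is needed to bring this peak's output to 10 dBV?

The peak compresses to -5 + 20/20 = -4 dBV.
To reach 10 dBV requires 10 − (-4) = 14 dB of make-up.

14 dB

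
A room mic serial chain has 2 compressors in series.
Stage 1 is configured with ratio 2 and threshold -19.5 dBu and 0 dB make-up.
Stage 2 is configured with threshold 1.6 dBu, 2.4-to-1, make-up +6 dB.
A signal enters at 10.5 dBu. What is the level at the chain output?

1.5 dBu

Stage 1: 30 dB above -19.5 dBu, reduced 2:1 to 15 dB above → -4.5 dBu.
Stage 2: below threshold (-4.5 ≤ 1.6); passes unchanged; make-up brings it to 1.5 dBu.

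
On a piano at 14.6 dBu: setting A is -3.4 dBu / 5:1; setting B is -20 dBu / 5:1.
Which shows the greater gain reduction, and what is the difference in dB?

B, by 13.28 dB

A: overshoot 18 dB → output overshoot 3.6 dB → GR 14.4 dB.
B: overshoot 34.6 dB → output overshoot 6.92 dB → GR 27.68 dB.
B reduces 13.28 dB more.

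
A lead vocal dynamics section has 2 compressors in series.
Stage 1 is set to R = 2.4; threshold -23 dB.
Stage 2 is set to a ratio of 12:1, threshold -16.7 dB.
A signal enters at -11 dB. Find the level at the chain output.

Stage 1: 12 dB above -23 dB, reduced 2.4:1 to 5 dB above → -18 dB.
Stage 2: -18 dB is at or below the -16.7 dB threshold — no compression; output -18 dB.

-18 dB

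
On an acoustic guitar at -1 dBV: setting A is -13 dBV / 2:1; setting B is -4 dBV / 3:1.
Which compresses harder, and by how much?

A: overshoot 12 dB → output overshoot 6 dB → GR 6 dB.
B: overshoot 3 dB → output overshoot 1 dB → GR 2 dB.
A reduces 4 dB more.

A, by 4 dB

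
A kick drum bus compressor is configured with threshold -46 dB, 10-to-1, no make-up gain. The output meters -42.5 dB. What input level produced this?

Post-compression overshoot = -42.5 − (-46) = 3.5 dB.
Before 10:1 compression the overshoot was 3.5 × 10 = 35 dB, so input = -46 + 35 = -11 dB.

-11 dB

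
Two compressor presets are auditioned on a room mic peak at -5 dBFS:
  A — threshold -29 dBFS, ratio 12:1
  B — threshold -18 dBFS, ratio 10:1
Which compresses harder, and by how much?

A: 24 dB over, compressed to 2 dB over, so 22 dB of GR.
B: 13 dB over, compressed to 1.3 dB over, so 11.7 dB of GR.
Difference: 10.3 dB in favour of A.

A, by 10.3 dB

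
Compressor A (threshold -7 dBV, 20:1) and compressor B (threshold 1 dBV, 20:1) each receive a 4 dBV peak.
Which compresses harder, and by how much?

A: 11 dB over, compressed to 0.55 dB over, so 10.45 dB of GR.
B: 3 dB over, compressed to 0.15 dB over, so 2.85 dB of GR.
A reduces 7.6 dB more.

A, by 7.6 dB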